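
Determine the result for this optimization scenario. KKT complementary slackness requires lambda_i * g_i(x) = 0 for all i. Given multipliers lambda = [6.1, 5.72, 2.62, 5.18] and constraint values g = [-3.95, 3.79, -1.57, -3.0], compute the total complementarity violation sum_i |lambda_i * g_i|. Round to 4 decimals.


KKT complementary slackness check:
lambda_1 * g_1 = 6.1 * -3.95 = -24.095
lambda_2 * g_2 = 5.72 * 3.79 = 21.6788
lambda_3 * g_3 = 2.62 * -1.57 = -4.1134
lambda_4 * g_4 = 5.18 * -3.0 = -15.54
Total violation = 24.095 + 21.6788 + 4.1134 + 15.54 = 65.4272


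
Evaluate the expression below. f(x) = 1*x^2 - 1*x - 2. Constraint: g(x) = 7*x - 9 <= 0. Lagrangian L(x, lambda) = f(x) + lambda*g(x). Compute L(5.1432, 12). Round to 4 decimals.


Step 1: Evaluate f(x).
f(5.1432) = 1*5.1432^2 - 1*5.1432 - 2 = 19.3093
Step 2: Evaluate g(x).
g(5.1432) = 7*5.1432 - 9 = 27.0024
Step 3: Compute Lagrangian.
L = 19.3093 + 12*27.0024 = 343.3381


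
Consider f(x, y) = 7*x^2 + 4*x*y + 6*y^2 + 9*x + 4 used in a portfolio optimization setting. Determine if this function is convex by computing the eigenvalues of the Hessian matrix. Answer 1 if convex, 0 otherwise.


The Hessian of f(x,y) = 7*x^2 + 4*x*y + 6*y^2 + 9*x + 4 is:
H = [[14, 4], [4, 12]]
Trace = 14 + 12 = 26
Determinant = 14*12 - (4)^2 = 152
Discriminant = (26)^2 - 4*152 = 68.0
Eigenvalues: lambda_1 = 8.8769, lambda_2 = 17.1231
The function is convex.

1


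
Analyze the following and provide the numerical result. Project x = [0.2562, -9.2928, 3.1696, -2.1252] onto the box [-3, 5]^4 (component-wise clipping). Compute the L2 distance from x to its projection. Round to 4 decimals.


Project each component onto [-3, 5].
clip(0.2562) = 0.2562, clip(-9.2928) = -3.0, clip(3.1696) = 3.1696, clip(-2.1252) = -2.1252
Projection = [0.2562, -3.0, 3.1696, -2.1252]
Squared diffs: [0.0, 39.5993, 0.0, 0.0]
Distance = sqrt(39.5993) = 6.2928


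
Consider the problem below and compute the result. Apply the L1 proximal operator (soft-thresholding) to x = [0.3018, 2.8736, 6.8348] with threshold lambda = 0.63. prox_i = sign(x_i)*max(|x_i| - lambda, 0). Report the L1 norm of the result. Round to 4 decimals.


Soft-thresholding with lambda = 0.63:
prox(0.3018) = sign(0.3018)*max(|0.3018| - 0.63, 0) = 0.0
prox(2.8736) = sign(2.8736)*max(|2.8736| - 0.63, 0) = 2.2436
prox(6.8348) = sign(6.8348)*max(|6.8348| - 0.63, 0) = 6.2048
prox(x) = [0.0, 2.2436, 6.2048]
||prox(x)||_1 = 0.0 + 2.2436 + 6.2048 = 8.4484


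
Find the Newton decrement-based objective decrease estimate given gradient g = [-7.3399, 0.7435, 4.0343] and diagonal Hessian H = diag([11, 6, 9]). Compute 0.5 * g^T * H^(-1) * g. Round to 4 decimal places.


Step 1: H is diagonal, so H^(-1) * g = [-0.6673, 0.1239, 0.4483].
Step 2: g^T H^(-1) g = sum_i g_i^2 / H_ii
  = (-7.3399)^2/11 + (0.7435)^2/6 + (4.0343)^2/9
  = 4.8976 + 0.0921 + 1.8084 = 6.7982
Step 3: Objective decrease = 0.5 * g^T H^(-1) g = 3.3991


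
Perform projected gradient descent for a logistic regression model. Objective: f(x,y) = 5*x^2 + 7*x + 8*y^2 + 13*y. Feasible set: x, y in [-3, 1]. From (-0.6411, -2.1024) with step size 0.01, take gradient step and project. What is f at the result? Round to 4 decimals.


Step 1: Compute gradient at (-0.6411, -2.1024).
grad_x = 2*5*-0.6411 + 7 = 0.589
grad_y = 2*8*-2.1024 + 13 = -20.6384
Step 2: Gradient step.
x_raw = -0.6411 - 0.01*0.589 = -0.647
y_raw = -2.1024 - 0.01*-20.6384 = -1.896
Step 3: Project onto [-3, 1].
x_proj = clip(-0.647) = -0.647
y_proj = clip(-1.896) = -1.896
Step 4: Evaluate f.
f(-0.647, -1.896) = 1.6749


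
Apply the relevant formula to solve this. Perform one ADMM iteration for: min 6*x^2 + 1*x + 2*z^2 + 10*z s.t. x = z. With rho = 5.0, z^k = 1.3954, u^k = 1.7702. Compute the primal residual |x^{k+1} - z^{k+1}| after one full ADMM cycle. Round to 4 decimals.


ADMM iteration with rho = 5.0, z^k = 1.3954, u^k = 1.7702
Step 1: x-update.
Minimize 6*x^2 + 1*x + (5.0/2)*(x - 1.3954 + 1.7702)^2
FOC: (2*6 + 5.0)*x = -1 + 5.0*(1.3954 - 1.7702)
x^{k+1} = -0.1691
Step 2: z-update.
Minimize 2*z^2 + 10*z + (5.0/2)*(-0.1691 - z + 1.7702)^2
FOC: (2*2 + 5.0)*z = -10 + 5.0*(-0.1691 + 1.7702)
z^{k+1} = -0.2216
Step 3: u-update.
u^{k+1} = 1.7702 - 0.1691 + 0.2216 = 1.8227
Step 4: Primal residual = |-0.1691 + 0.2216| = 0.0525


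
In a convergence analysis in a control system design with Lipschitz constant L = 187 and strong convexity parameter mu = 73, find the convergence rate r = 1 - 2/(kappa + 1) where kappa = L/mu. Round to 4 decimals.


Step 1: Compute the condition number.
kappa = L/mu = 187/73 = 2.5616
Step 2: Compute the convergence rate.
r = 1 - 2/(kappa + 1) = 1 - 2*mu/(L + mu) = (L - mu)/(L + mu) = 114/260 = 0.4385


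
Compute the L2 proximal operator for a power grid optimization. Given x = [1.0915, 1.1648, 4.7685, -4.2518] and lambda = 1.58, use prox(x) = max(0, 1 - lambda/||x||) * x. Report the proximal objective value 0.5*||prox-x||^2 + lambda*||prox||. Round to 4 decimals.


Step 1: Compute ||x||.
||x|| = 6.5852
Step 2: Compute scaling factor.
scale = max(0, 1 - 1.58/6.5852) = 0.7601
Step 3: prox(x) = [0.8296, 0.8853, 3.6244, -3.2317]
||prox(x)|| = 5.0052
Step 4: Proximal objective.
0.5*||prox-x||^2 = 1.2482
lambda*||prox|| = 7.9082
Total = 9.1564


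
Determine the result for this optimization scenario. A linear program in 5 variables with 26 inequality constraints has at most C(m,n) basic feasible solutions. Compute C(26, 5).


Each vertex corresponds to some choice of n active constraints out of m, so the number of vertices is at most C(m, n) = m! / (n!(m-n)!).
m = 26, n = 5
Numerator: 26 * 25 * 24 * 23 * 22
Denominator: 5! = 120
C(26, 5) = 65780


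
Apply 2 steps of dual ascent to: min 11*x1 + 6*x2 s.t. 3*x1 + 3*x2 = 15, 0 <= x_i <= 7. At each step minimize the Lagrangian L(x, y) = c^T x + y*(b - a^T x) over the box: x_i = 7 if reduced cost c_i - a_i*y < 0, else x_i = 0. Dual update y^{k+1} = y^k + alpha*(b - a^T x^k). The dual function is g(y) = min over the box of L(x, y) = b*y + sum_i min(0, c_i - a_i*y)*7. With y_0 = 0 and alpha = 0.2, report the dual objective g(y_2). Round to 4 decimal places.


Dual ascent for LP: min 11*x1 + 6*x2, 3*x1 + 3*x2 = 15, 0 <= x_i <= 7
Step 1: y^k = 0.0, reduced costs: (11.0, 6.0)
  x^k = (0.0, 0.0), subgradient = b - a^T x = 15.0
  y^{k+1} = 0.0 + 0.2*15.0 = 3.0
Step 2: y^k = 3.0, reduced costs: (2.0, -3.0)
  x^k = (0.0, 7.0), subgradient = b - a^T x = -6.0
  y^{k+1} = 3.0 + 0.2*-6.0 = 1.8
Dual objective at y_2 = 1.8: reduced costs (5.6, 0.6), box minimizer x = (0.0, 0.0)
g(y_2) = b*y + (c1 - a1*y)*x1 + (c2 - a2*y)*x2 = 15*1.8 + 5.6*0.0 + 0.6*0.0 = 27.0 + 0.0 + 0.0 = 27.0


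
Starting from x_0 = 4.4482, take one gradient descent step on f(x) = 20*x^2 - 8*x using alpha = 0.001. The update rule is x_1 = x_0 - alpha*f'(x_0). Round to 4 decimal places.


We compute the gradient at x_0 and apply the update.
f'(x) = 40*x - 8
f'(4.4482) = 40*4.4482 - 8 = 169.928
x_1 = 4.4482 - 0.001*169.928 = 4.2783


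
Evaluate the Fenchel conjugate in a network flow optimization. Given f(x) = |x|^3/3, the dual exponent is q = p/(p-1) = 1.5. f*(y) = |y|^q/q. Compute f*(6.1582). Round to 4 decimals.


The conjugate exponent q satisfies 1/p + 1/q = 1.
p = 3, so q = 3/(3 - 1) = 1.5
|y|^q = 6.1582^1.5 = 15.282
f*(6.1582) = 15.282 / 1.5 = 10.188


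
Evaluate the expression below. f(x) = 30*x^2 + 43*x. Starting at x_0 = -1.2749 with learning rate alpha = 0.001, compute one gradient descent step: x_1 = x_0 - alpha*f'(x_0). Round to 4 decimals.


We compute the gradient at x_0 and apply the update.
f'(x) = 60*x + 43
f'(-1.2749) = 60*-1.2749 + 43 = -33.494
x_1 = -1.2749 - 0.001*-33.494 = -1.2414


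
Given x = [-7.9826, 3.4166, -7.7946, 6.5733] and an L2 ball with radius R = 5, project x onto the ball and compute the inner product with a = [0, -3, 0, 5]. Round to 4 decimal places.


Step 1: Compute ||x|| (intermediates to 6 decimals).
||x|| = sqrt((-7.9826)^2 + 3.4166^2 + (-7.7946)^2 + 6.5733^2) = 13.392502
Step 2: Project.
Since ||x|| > R, scale = R/||x|| = 5/13.392502 = 0.373343, proj(x) = scale * x
proj(x) = [-2.980248, 1.275564, -2.910059, 2.454096]
Step 3: Dot product.
a^T * proj(x) = 0*(-2.980248) - 3*1.275564 + 0*(-2.910059) + 5*2.454096 = 8.4438


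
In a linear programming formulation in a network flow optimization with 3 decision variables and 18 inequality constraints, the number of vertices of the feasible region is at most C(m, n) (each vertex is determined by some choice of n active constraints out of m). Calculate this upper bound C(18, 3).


Each vertex corresponds to some choice of n active constraints out of m, so the number of vertices is at most C(m, n) = m! / (n!(m-n)!).
m = 18, n = 3
Numerator: 18 * 17 * 16
Denominator: 3! = 6
C(18, 3) = 816


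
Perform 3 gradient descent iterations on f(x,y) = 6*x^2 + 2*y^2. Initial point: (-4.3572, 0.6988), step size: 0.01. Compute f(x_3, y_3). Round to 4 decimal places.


Gradient descent on f(x,y) = 6*x^2 + 2*y^2.
Starting point: (-4.3572, 0.6988), alpha = 0.01
Step 1: grad_x = 2*6*-4.3572 = -52.2864, grad_y = 2*2*0.6988 = 2.7952
  x_1 = -4.3572 - 0.01*-52.2864 = -3.8343
  y_1 = 0.6988 - 0.01*2.7952 = 0.6708
Step 2: grad_x = 2*6*-3.8343 = -46.012, grad_y = 2*2*0.6708 = 2.6834
  x_2 = -3.8343 - 0.01*-46.012 = -3.3742
  y_2 = 0.6708 - 0.01*2.6834 = 0.644
Step 3: grad_x = 2*6*-3.3742 = -40.4906, grad_y = 2*2*0.644 = 2.5761
  x_3 = -3.3742 - 0.01*-40.4906 = -2.9693
  y_3 = 0.644 - 0.01*2.5761 = 0.6183
f(-2.9693, 0.6183) = 6*(-2.9693)^2 + 2*0.6183^2 = 53.6653


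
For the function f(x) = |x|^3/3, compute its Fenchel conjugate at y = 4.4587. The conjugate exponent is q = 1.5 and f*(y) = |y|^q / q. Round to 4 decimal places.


The conjugate exponent q satisfies 1/p + 1/q = 1.
p = 3, so q = 3/(3 - 1) = 1.5
|y|^q = 4.4587^1.5 = 9.4148
f*(4.4587) = 9.4148 / 1.5 = 6.2766


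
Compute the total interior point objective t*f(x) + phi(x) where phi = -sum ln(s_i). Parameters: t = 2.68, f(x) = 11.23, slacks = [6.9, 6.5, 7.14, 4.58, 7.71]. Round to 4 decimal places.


Step 1: Compute log-barrier.
ln values: [1.9315, 1.8718, 1.9657, 1.5217, 2.0425]
phi = -(1.9315 + 1.8718 + 1.9657 + 1.5217 + 2.0425) = -9.3333
Step 2: Compute augmented objective.
t*f(x) = 2.68*11.23 = 30.0964
Total = 30.0964 - 9.3333 = 20.7631


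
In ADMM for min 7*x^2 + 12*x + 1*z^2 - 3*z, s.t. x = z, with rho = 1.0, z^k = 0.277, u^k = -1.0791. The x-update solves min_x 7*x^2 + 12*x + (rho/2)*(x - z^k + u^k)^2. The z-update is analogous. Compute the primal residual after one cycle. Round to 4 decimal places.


ADMM iteration with rho = 1.0, z^k = 0.277, u^k = -1.0791
Step 1: x-update.
Minimize 7*x^2 + 12*x + (1.0/2)*(x - 0.277 - 1.0791)^2
FOC: (2*7 + 1.0)*x = -12 + 1.0*(0.277 + 1.0791)
x^{k+1} = -0.7096
Step 2: z-update.
Minimize 1*z^2 - 3*z + (1.0/2)*(-0.7096 - z - 1.0791)^2
FOC: (2*1 + 1.0)*z = 3 + 1.0*(-0.7096 - 1.0791)
z^{k+1} = 0.4038
Step 3: u-update.
u^{k+1} = -1.0791 - 0.7096 - 0.4038 = -2.1925
Step 4: Primal residual = |-0.7096 - 0.4038| = 1.1134


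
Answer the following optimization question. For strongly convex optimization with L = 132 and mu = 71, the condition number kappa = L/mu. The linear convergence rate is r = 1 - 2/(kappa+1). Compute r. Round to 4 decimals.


Step 1: Compute the condition number.
kappa = L/mu = 132/71 = 1.8592
Step 2: Compute the convergence rate.
r = 1 - 2/(kappa + 1) = 1 - 2*mu/(L + mu) = (L - mu)/(L + mu) = 61/203 = 0.3005


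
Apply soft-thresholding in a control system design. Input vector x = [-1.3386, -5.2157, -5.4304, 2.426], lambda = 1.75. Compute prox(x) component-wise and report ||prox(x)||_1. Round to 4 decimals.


Soft-thresholding with lambda = 1.75:
prox(-1.3386) = sign(-1.3386)*max(|-1.3386| - 1.75, 0) = 0.0
prox(-5.2157) = sign(-5.2157)*max(|-5.2157| - 1.75, 0) = -3.4657
prox(-5.4304) = sign(-5.4304)*max(|-5.4304| - 1.75, 0) = -3.6804
prox(2.426) = sign(2.426)*max(|2.426| - 1.75, 0) = 0.676
prox(x) = [0.0, -3.4657, -3.6804, 0.676]
||prox(x)||_1 = 0.0 + 3.4657 + 3.6804 + 0.676 = 7.8221


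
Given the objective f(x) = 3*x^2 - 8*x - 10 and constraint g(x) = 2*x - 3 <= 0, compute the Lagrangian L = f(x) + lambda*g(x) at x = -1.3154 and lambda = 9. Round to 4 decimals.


Step 1: Evaluate f(x).
f(-1.3154) = 3*(-1.3154)^2 - 8*(-1.3154) - 10 = 5.714
Step 2: Evaluate g(x).
g(-1.3154) = 2*-1.3154 - 3 = -5.6308
Step 3: Compute Lagrangian.
L = 5.714 + 9*-5.6308 = -44.9632


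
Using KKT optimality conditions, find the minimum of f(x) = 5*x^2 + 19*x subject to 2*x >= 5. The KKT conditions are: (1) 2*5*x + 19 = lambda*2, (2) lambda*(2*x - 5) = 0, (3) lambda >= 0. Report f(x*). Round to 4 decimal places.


Step 1: Try lambda = 0 (constraint inactive).
x_unc = -19/(2*5) = -1.9
Check: 2*-1.9 = -3.8 < 5 -- violated!
Step 2: Constraint must be active: 2*x = 5
x* = 5/2 = 2.5
lambda = (2*5*2.5 + 19)/2 = 22.0
Step 3: Compute optimal value.
f(x*) = 5*2.5^2 + 19*2.5 = 78.75


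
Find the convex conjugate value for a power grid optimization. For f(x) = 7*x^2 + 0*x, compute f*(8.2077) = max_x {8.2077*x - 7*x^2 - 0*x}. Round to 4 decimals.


f*(y) = sup_x {y*x - a*x^2 - b*x} = sup_x {(y-b)*x - a*x^2}
FOC: (y - b) - 2a*x = 0 => x* = (y - b)/(2a)
x* = (8.2077 - 0)/(2*7) = 0.5863
f*(8.2077) = (y-b)^2/(4a) = (8.2077 - 0)^2/(4*7)
= 67.3663/28 = 2.4059


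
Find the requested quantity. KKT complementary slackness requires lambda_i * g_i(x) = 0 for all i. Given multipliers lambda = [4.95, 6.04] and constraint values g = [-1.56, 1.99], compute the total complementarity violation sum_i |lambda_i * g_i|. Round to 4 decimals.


KKT complementary slackness check:
lambda_1 * g_1 = 4.95 * -1.56 = -7.722
lambda_2 * g_2 = 6.04 * 1.99 = 12.0196
Total violation = 7.722 + 12.0196 = 19.7416


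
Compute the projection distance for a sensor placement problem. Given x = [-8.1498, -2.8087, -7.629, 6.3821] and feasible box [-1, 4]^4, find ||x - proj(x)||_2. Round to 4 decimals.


Project each component onto [-1, 4].
clip(-8.1498) = -1.0, clip(-2.8087) = -1.0, clip(-7.629) = -1.0, clip(6.3821) = 4.0
Projection = [-1.0, -1.0, -1.0, 4.0]
Squared diffs: [51.1196, 3.2714, 43.9436, 5.6744]
Distance = sqrt(104.009) = 10.1985


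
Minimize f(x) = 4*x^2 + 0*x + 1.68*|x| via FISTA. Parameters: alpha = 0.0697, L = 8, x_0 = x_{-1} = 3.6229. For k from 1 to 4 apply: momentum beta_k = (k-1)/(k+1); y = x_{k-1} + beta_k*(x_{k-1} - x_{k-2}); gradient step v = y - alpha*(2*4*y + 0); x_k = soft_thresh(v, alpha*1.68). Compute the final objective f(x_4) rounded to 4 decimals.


FISTA on f(x) = 4*x^2 + 0*x + 1.68*|x|
L = 8, alpha = 0.0697
Iteration 1: beta = 0.0, y = 3.6229 + 0.0*(3.6229 - 3.6229) = 3.6229
  grad(y) = 28.9832, v = y - alpha*grad = 1.6028
  prox(v) = soft_thresh(1.6028, 0.1171) = 1.4857
Iteration 2: beta = 0.3333, y = 1.4857 + 0.3333*(1.4857 - 3.6229) = 0.7733
  grad(y) = 6.1861, v = y - alpha*grad = 0.3421
  prox(v) = soft_thresh(0.3421, 0.1171) = 0.225
Iteration 3: beta = 0.5, y = 0.225 + 0.5*(0.225 - 1.4857) = -0.4053
  grad(y) = -3.2427, v = y - alpha*grad = -0.1793
  prox(v) = soft_thresh(-0.1793, 0.1171) = -0.0622
Iteration 4: beta = 0.6, y = -0.0622 + 0.6*(-0.0622 - 0.225) = -0.2346
  grad(y) = -1.8765, v = y - alpha*grad = -0.1038
  prox(v) = soft_thresh(-0.1038, 0.1171) = 0.0
f(x_4) = 4*0.0^2 + 0*0.0 + 1.68*|0.0| = 0.0


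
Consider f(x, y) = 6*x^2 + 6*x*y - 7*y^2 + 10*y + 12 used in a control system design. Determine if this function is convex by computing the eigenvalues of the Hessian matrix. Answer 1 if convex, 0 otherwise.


The Hessian of f(x,y) = 6*x^2 + 6*x*y - 7*y^2 + 10*y + 12 is:
H = [[12, 6], [6, -14]]
Trace = 12 - 14 = -2
Determinant = 12*-14 - (6)^2 = -204
Discriminant = (-2)^2 - 4*-204 = 820.0
Eigenvalues: lambda_1 = -15.3178, lambda_2 = 13.3178
The function is not convex.

0


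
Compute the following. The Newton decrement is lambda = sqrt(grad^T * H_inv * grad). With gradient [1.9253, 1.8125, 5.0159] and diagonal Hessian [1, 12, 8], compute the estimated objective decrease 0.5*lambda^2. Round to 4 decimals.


Step 1: H is diagonal, so H^(-1) * g = [1.9253, 0.151, 0.627].
Step 2: g^T H^(-1) g = sum_i g_i^2 / H_ii
  = (1.9253)^2/1 + (1.8125)^2/12 + (5.0159)^2/8
  = 3.7068 + 0.2738 + 3.1449 = 7.1254
Step 3: Objective decrease = 0.5 * g^T H^(-1) g = 3.5627


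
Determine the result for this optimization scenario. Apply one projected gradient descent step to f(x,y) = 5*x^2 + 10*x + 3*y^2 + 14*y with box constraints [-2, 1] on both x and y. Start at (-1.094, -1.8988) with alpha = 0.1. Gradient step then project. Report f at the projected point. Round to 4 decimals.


Step 1: Compute gradient at (-1.094, -1.8988).
grad_x = 2*5*-1.094 + 10 = -0.94
grad_y = 2*3*-1.8988 + 14 = 2.6072
Step 2: Gradient step.
x_raw = -1.094 - 0.1*-0.94 = -1.0
y_raw = -1.8988 - 0.1*2.6072 = -2.1595
Step 3: Project onto [-2, 1].
x_proj = clip(-1.0) = -1.0
y_proj = clip(-2.1595) = -2.0
Step 4: Evaluate f.
f(-1.0, -2.0) = -21.0


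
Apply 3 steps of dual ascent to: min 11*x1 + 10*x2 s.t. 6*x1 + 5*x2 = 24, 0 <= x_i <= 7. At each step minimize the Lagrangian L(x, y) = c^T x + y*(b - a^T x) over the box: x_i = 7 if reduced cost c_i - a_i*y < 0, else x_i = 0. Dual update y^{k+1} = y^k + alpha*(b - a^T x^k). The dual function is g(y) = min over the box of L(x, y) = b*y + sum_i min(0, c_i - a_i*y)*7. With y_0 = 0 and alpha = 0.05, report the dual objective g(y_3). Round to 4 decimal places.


Dual ascent for LP: min 11*x1 + 10*x2, 6*x1 + 5*x2 = 24, 0 <= x_i <= 7
Step 1: y^k = 0.0, reduced costs: (11.0, 10.0)
  x^k = (0.0, 0.0), subgradient = b - a^T x = 24.0
  y^{k+1} = 0.0 + 0.05*24.0 = 1.2
Step 2: y^k = 1.2, reduced costs: (3.8, 4.0)
  x^k = (0.0, 0.0), subgradient = b - a^T x = 24.0
  y^{k+1} = 1.2 + 0.05*24.0 = 2.4
Step 3: y^k = 2.4, reduced costs: (-3.4, -2.0)
  x^k = (7.0, 7.0), subgradient = b - a^T x = -53.0
  y^{k+1} = 2.4 + 0.05*-53.0 = -0.25
Dual objective at y_3 = -0.25: reduced costs (12.5, 11.25), box minimizer x = (0.0, 0.0)
g(y_3) = b*y + (c1 - a1*y)*x1 + (c2 - a2*y)*x2 = 24*(-0.25) + 12.5*0.0 + 11.25*0.0 = -6.0 + 0.0 + 0.0 = -6.0


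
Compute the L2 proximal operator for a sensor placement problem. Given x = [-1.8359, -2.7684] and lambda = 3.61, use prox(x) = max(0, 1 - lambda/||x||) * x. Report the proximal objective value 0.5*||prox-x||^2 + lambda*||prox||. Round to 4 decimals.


Step 1: Compute ||x||.
||x|| = 3.3218
Step 2: Compute scaling factor.
scale = max(0, 1 - 3.61/3.3218) = 0.0
Step 3: prox(x) = [-0.0, -0.0]
||prox(x)|| = 0.0
Step 4: Proximal objective.
0.5*||prox-x||^2 = 5.5173
lambda*||prox|| = 0.0
Total = 5.5173


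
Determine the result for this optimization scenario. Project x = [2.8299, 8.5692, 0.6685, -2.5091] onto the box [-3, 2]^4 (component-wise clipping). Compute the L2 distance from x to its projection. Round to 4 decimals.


Project each component onto [-3, 2].
clip(2.8299) = 2.0, clip(8.5692) = 2.0, clip(0.6685) = 0.6685, clip(-2.5091) = -2.5091
Projection = [2.0, 2.0, 0.6685, -2.5091]
Squared diffs: [0.6887, 43.1544, 0.0, 0.0]
Distance = sqrt(43.8431) = 6.6214


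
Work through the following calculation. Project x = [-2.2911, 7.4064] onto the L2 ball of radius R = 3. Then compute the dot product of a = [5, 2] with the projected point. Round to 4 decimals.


Step 1: Compute ||x|| (intermediates to 6 decimals).
||x|| = sqrt((-2.2911)^2 + 7.4064^2) = 7.752671
Step 2: Project.
Since ||x|| > R, scale = R/||x|| = 3/7.752671 = 0.386963, proj(x) = scale * x
proj(x) = [-0.886571, 2.866003]
Step 3: Dot product.
a^T * proj(x) = 5*(-0.886571) + 2*2.866003 = 1.2992


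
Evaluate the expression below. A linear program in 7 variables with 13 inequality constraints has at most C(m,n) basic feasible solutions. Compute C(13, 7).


Each vertex corresponds to some choice of n active constraints out of m, so the number of vertices is at most C(m, n) = m! / (n!(m-n)!).
m = 13, n = 7
Numerator: 13 * 12 * 11 * 10 * 9 * 8 * 7
Denominator: 7! = 5040
C(13, 7) = 1716


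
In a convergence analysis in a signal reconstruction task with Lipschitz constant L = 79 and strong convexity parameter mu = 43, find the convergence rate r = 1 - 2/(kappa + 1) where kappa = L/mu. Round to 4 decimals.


Step 1: Compute the condition number.
kappa = L/mu = 79/43 = 1.8372
Step 2: Compute the convergence rate.
r = 1 - 2/(kappa + 1) = 1 - 2*mu/(L + mu) = (L - mu)/(L + mu) = 36/122 = 0.2951


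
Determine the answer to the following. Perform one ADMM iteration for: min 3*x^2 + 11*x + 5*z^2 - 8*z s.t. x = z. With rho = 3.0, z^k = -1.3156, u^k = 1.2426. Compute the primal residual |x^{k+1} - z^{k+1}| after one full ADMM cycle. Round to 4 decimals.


ADMM iteration with rho = 3.0, z^k = -1.3156, u^k = 1.2426
Step 1: x-update.
Minimize 3*x^2 + 11*x + (3.0/2)*(x + 1.3156 + 1.2426)^2
FOC: (2*3 + 3.0)*x = -11 + 3.0*(-1.3156 - 1.2426)
x^{k+1} = -2.075
Step 2: z-update.
Minimize 5*z^2 - 8*z + (3.0/2)*(-2.075 - z + 1.2426)^2
FOC: (2*5 + 3.0)*z = 8 + 3.0*(-2.075 + 1.2426)
z^{k+1} = 0.4233
Step 3: u-update.
u^{k+1} = 1.2426 - 2.075 - 0.4233 = -1.2557
Step 4: Primal residual = |-2.075 - 0.4233| = 2.4983


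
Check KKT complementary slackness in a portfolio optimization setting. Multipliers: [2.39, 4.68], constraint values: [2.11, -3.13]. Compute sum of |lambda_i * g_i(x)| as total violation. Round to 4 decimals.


KKT complementary slackness check:
lambda_1 * g_1 = 2.39 * 2.11 = 5.0429
lambda_2 * g_2 = 4.68 * -3.13 = -14.6484
Total violation = 5.0429 + 14.6484 = 19.6913


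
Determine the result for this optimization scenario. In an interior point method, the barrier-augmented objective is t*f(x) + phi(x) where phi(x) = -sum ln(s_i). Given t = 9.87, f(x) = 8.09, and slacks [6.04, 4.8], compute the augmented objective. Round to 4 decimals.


Step 1: Compute log-barrier.
ln values: [1.7984, 1.5686]
phi = -(1.7984 + 1.5686) = -3.367
Step 2: Compute augmented objective.
t*f(x) = 9.87*8.09 = 79.8483
Total = 79.8483 - 3.367 = 76.4813


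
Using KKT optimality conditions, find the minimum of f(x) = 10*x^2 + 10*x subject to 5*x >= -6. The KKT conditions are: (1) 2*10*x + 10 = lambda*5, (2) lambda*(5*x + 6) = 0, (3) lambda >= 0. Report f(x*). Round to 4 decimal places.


Step 1: Try lambda = 0 (constraint inactive).
Stationarity: 2*10*x + 10 = 0
x* = -10/(2*10) = -0.5
Check constraint: 5*-0.5 = -2.5 >= -6 -- satisfied.
Step 2: Compute optimal value.
f(x*) = 10*(-0.5)^2 + 10*(-0.5) = -2.5


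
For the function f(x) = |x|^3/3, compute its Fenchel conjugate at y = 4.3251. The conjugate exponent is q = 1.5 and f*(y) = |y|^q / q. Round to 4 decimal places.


The conjugate exponent q satisfies 1/p + 1/q = 1.
p = 3, so q = 3/(3 - 1) = 1.5
|y|^q = 4.3251^1.5 = 8.9949
f*(4.3251) = 8.9949 / 1.5 = 5.9966


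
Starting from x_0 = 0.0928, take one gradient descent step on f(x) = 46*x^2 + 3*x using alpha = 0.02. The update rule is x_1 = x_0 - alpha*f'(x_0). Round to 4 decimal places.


We compute the gradient at x_0 and apply the update.
f'(x) = 92*x + 3
f'(0.0928) = 92*0.0928 + 3 = 11.5376
x_1 = 0.0928 - 0.02*11.5376 = -0.138


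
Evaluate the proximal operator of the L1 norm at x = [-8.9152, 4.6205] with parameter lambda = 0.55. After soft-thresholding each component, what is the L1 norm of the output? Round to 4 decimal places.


Soft-thresholding with lambda = 0.55:
prox(-8.9152) = sign(-8.9152)*max(|-8.9152| - 0.55, 0) = -8.3652
prox(4.6205) = sign(4.6205)*max(|4.6205| - 0.55, 0) = 4.0705
prox(x) = [-8.3652, 4.0705]
||prox(x)||_1 = 8.3652 + 4.0705 = 12.4357


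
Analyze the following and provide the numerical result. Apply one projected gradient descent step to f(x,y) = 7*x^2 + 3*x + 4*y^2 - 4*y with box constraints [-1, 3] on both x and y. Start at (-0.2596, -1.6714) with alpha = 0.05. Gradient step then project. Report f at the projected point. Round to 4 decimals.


Step 1: Compute gradient at (-0.2596, -1.6714).
grad_x = 2*7*-0.2596 + 3 = -0.6344
grad_y = 2*4*-1.6714 - 4 = -17.3712
Step 2: Gradient step.
x_raw = -0.2596 - 0.05*-0.6344 = -0.2279
y_raw = -1.6714 - 0.05*-17.3712 = -0.8028
Step 3: Project onto [-1, 3].
x_proj = clip(-0.2279) = -0.2279
y_proj = clip(-0.8028) = -0.8028
Step 4: Evaluate f.
f(-0.2279, -0.8028) = 5.4694


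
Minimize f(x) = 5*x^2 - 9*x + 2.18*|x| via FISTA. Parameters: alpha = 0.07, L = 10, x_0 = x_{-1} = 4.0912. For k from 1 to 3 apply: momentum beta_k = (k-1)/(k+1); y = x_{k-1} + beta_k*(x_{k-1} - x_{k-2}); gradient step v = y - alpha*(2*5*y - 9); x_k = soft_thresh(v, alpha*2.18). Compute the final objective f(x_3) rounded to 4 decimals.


FISTA on f(x) = 5*x^2 - 9*x + 2.18*|x|
L = 10, alpha = 0.07
Iteration 1: beta = 0.0, y = 4.0912 + 0.0*(4.0912 - 4.0912) = 4.0912
  grad(y) = 31.912, v = y - alpha*grad = 1.8574
  prox(v) = soft_thresh(1.8574, 0.1526) = 1.7048
Iteration 2: beta = 0.3333, y = 1.7048 + 0.3333*(1.7048 - 4.0912) = 0.9093
  grad(y) = 0.0928, v = y - alpha*grad = 0.9028
  prox(v) = soft_thresh(0.9028, 0.1526) = 0.7502
Iteration 3: beta = 0.5, y = 0.7502 + 0.5*(0.7502 - 1.7048) = 0.2729
  grad(y) = -6.271, v = y - alpha*grad = 0.7119
  prox(v) = soft_thresh(0.7119, 0.1526) = 0.5593
f(x_3) = 5*0.5593^2 - 9*0.5593 + 2.18*|0.5593| = -2.2503


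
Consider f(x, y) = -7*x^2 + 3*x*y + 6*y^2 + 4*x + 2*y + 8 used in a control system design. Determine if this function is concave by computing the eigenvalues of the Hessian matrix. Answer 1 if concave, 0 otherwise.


The Hessian of f(x,y) = -7*x^2 + 3*x*y + 6*y^2 + 4*x + 2*y + 8 is:
H = [[-14, 3], [3, 12]]
Trace = -14 + 12 = -2
Determinant = -14*12 - (3)^2 = -177
Discriminant = (-2)^2 - 4*-177 = 712.0
Eigenvalues: lambda_1 = -14.3417, lambda_2 = 12.3417
The function is not concave.

0


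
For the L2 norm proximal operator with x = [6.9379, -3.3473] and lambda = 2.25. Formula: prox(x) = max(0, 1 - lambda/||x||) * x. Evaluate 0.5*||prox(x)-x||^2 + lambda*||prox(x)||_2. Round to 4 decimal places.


Step 1: Compute ||x||.
||x|| = 7.7032
Step 2: Compute scaling factor.
scale = max(0, 1 - 2.25/7.7032) = 0.7079
Step 3: prox(x) = [4.9114, -2.3696]
||prox(x)|| = 5.4532
Step 4: Proximal objective.
0.5*||prox-x||^2 = 2.5313
lambda*||prox|| = 12.2697
Total = 14.8009


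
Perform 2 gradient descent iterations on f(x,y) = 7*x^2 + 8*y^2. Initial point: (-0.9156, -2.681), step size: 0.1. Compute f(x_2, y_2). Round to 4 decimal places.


Gradient descent on f(x,y) = 7*x^2 + 8*y^2.
Starting point: (-0.9156, -2.681), alpha = 0.1
Step 1: grad_x = 2*7*-0.9156 = -12.8184, grad_y = 2*8*-2.681 = -42.896
  x_1 = -0.9156 - 0.1*-12.8184 = 0.3662
  y_1 = -2.681 - 0.1*-42.896 = 1.6086
Step 2: grad_x = 2*7*0.3662 = 5.1274, grad_y = 2*8*1.6086 = 25.7376
  x_2 = 0.3662 - 0.1*5.1274 = -0.1465
  y_2 = 1.6086 - 0.1*25.7376 = -0.9652
f(-0.1465, -0.9652) = 7*(-0.1465)^2 + 8*(-0.9652)^2 = 7.6025


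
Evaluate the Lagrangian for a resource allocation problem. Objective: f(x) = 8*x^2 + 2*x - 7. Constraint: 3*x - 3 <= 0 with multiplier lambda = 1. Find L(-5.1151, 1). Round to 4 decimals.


Step 1: Evaluate f(x).
f(-5.1151) = 8*(-5.1151)^2 + 2*(-5.1151) - 7 = 192.0838
Step 2: Evaluate g(x).
g(-5.1151) = 3*-5.1151 - 3 = -18.3453
Step 3: Compute Lagrangian.
L = 192.0838 + 1*-18.3453 = 173.7385


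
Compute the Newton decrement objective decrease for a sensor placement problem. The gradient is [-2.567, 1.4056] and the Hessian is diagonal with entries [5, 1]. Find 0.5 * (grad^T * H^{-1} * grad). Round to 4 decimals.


Step 1: H is diagonal, so H^(-1) * g = [-0.5134, 1.4056].
Step 2: g^T H^(-1) g = sum_i g_i^2 / H_ii
  = (-2.567)^2/5 + (1.4056)^2/1
  = 1.3179 + 1.9757 = 3.2936
Step 3: Objective decrease = 0.5 * g^T H^(-1) g = 1.6468


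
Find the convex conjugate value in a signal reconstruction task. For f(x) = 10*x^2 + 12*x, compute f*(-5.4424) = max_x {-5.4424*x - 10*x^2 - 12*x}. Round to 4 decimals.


f*(y) = sup_x {y*x - a*x^2 - b*x} = sup_x {(y-b)*x - a*x^2}
FOC: (y - b) - 2a*x = 0 => x* = (y - b)/(2a)
x* = (-5.4424 - 12)/(2*10) = -0.8721
f*(-5.4424) = (y-b)^2/(4a) = (-5.4424 - 12)^2/(4*10)
= 304.2373/40 = 7.6059


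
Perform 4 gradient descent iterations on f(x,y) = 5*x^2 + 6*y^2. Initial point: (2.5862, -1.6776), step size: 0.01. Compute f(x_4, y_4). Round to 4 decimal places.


Gradient descent on f(x,y) = 5*x^2 + 6*y^2.
Starting point: (2.5862, -1.6776), alpha = 0.01
Step 1: grad_x = 2*5*2.5862 = 25.862, grad_y = 2*6*-1.6776 = -20.1312
  x_1 = 2.5862 - 0.01*25.862 = 2.3276
  y_1 = -1.6776 - 0.01*-20.1312 = -1.4763
Step 2: grad_x = 2*5*2.3276 = 23.2758, grad_y = 2*6*-1.4763 = -17.7155
  x_2 = 2.3276 - 0.01*23.2758 = 2.0948
  y_2 = -1.4763 - 0.01*-17.7155 = -1.2991
Step 3: grad_x = 2*5*2.0948 = 20.9482, grad_y = 2*6*-1.2991 = -15.5896
  x_3 = 2.0948 - 0.01*20.9482 = 1.8853
  y_3 = -1.2991 - 0.01*-15.5896 = -1.1432
Step 4: grad_x = 2*5*1.8853 = 18.8534, grad_y = 2*6*-1.1432 = -13.7188
  x_4 = 1.8853 - 0.01*18.8534 = 1.6968
  y_4 = -1.1432 - 0.01*-13.7188 = -1.006
f(1.6968, -1.006) = 5*1.6968^2 + 6*(-1.006)^2 = 20.4686


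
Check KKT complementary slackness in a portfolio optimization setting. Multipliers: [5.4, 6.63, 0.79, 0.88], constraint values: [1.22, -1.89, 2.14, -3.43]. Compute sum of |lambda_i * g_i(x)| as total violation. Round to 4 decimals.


KKT complementary slackness check:
lambda_1 * g_1 = 5.4 * 1.22 = 6.588
lambda_2 * g_2 = 6.63 * -1.89 = -12.5307
lambda_3 * g_3 = 0.79 * 2.14 = 1.6906
lambda_4 * g_4 = 0.88 * -3.43 = -3.0184
Total violation = 6.588 + 12.5307 + 1.6906 + 3.0184 = 23.8277


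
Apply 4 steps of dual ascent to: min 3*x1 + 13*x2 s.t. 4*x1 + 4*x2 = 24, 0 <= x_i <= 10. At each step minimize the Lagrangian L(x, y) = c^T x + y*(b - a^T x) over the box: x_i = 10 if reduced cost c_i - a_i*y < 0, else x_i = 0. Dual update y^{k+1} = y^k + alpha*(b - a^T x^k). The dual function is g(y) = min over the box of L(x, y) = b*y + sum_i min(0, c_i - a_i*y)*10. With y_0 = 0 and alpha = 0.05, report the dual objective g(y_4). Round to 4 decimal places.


Dual ascent for LP: min 3*x1 + 13*x2, 4*x1 + 4*x2 = 24, 0 <= x_i <= 10
Step 1: y^k = 0.0, reduced costs: (3.0, 13.0)
  x^k = (0.0, 0.0), subgradient = b - a^T x = 24.0
  y^{k+1} = 0.0 + 0.05*24.0 = 1.2
Step 2: y^k = 1.2, reduced costs: (-1.8, 8.2)
  x^k = (10.0, 0.0), subgradient = b - a^T x = -16.0
  y^{k+1} = 1.2 + 0.05*-16.0 = 0.4
Step 3: y^k = 0.4, reduced costs: (1.4, 11.4)
  x^k = (0.0, 0.0), subgradient = b - a^T x = 24.0
  y^{k+1} = 0.4 + 0.05*24.0 = 1.6
Step 4: y^k = 1.6, reduced costs: (-3.4, 6.6)
  x^k = (10.0, 0.0), subgradient = b - a^T x = -16.0
  y^{k+1} = 1.6 + 0.05*-16.0 = 0.8
Dual objective at y_4 = 0.8: reduced costs (-0.2, 9.8), box minimizer x = (10.0, 0.0)
g(y_4) = b*y + (c1 - a1*y)*x1 + (c2 - a2*y)*x2 = 24*0.8 + (-0.2)*10.0 + 9.8*0.0 = 19.2 - 2.0 + 0.0 = 17.2


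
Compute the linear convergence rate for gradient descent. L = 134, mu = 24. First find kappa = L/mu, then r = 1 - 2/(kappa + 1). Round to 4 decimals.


Step 1: Compute the condition number.
kappa = L/mu = 134/24 = 5.5833
Step 2: Compute the convergence rate.
r = 1 - 2/(kappa + 1) = 1 - 2*mu/(L + mu) = (L - mu)/(L + mu) = 110/158 = 0.6962


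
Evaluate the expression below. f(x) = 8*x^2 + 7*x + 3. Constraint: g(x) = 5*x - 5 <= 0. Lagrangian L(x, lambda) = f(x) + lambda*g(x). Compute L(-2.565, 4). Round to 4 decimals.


Step 1: Evaluate f(x).
f(-2.565) = 8*(-2.565)^2 + 7*(-2.565) + 3 = 37.6788
Step 2: Evaluate g(x).
g(-2.565) = 5*-2.565 - 5 = -17.825
Step 3: Compute Lagrangian.
L = 37.6788 + 4*-17.825 = -33.6212


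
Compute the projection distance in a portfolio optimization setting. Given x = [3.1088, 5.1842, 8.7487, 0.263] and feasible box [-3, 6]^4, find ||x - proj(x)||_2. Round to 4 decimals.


Project each component onto [-3, 6].
clip(3.1088) = 3.1088, clip(5.1842) = 5.1842, clip(8.7487) = 6.0, clip(0.263) = 0.263
Projection = [3.1088, 5.1842, 6.0, 0.263]
Squared diffs: [0.0, 0.0, 7.5554, 0.0]
Distance = sqrt(7.5554) = 2.7487


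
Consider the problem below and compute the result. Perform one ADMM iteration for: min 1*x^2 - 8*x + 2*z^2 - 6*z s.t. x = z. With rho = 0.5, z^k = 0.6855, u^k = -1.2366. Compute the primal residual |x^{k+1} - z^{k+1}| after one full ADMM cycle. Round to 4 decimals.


ADMM iteration with rho = 0.5, z^k = 0.6855, u^k = -1.2366
Step 1: x-update.
Minimize 1*x^2 - 8*x + (0.5/2)*(x - 0.6855 - 1.2366)^2
FOC: (2*1 + 0.5)*x = 8 + 0.5*(0.6855 + 1.2366)
x^{k+1} = 3.5844
Step 2: z-update.
Minimize 2*z^2 - 6*z + (0.5/2)*(3.5844 - z - 1.2366)^2
FOC: (2*2 + 0.5)*z = 6 + 0.5*(3.5844 - 1.2366)
z^{k+1} = 1.5942
Step 3: u-update.
u^{k+1} = -1.2366 + 3.5844 - 1.5942 = 0.7536
Step 4: Primal residual = |3.5844 - 1.5942| = 1.9902


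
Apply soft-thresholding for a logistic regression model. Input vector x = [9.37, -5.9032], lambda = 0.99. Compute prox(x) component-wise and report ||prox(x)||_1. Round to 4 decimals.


Soft-thresholding with lambda = 0.99:
prox(9.37) = sign(9.37)*max(|9.37| - 0.99, 0) = 8.38
prox(-5.9032) = sign(-5.9032)*max(|-5.9032| - 0.99, 0) = -4.9132
prox(x) = [8.38, -4.9132]
||prox(x)||_1 = 8.38 + 4.9132 = 13.2932


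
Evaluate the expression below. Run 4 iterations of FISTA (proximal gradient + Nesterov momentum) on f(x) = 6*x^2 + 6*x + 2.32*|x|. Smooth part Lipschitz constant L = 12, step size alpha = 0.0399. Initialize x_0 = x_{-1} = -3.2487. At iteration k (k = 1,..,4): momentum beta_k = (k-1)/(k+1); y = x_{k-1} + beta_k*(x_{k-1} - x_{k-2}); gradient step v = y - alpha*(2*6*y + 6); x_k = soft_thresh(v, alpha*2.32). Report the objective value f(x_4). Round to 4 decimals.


FISTA on f(x) = 6*x^2 + 6*x + 2.32*|x|
L = 12, alpha = 0.0399
Iteration 1: beta = 0.0, y = -3.2487 + 0.0*(-3.2487 + 3.2487) = -3.2487
  grad(y) = -32.9844, v = y - alpha*grad = -1.9326
  prox(v) = soft_thresh(-1.9326, 0.0926) = -1.8401
Iteration 2: beta = 0.3333, y = -1.8401 + 0.3333*(-1.8401 + 3.2487) = -1.3705
  grad(y) = -10.4461, v = y - alpha*grad = -0.9537
  prox(v) = soft_thresh(-0.9537, 0.0926) = -0.8611
Iteration 3: beta = 0.5, y = -0.8611 + 0.5*(-0.8611 + 1.8401) = -0.3717
  grad(y) = 1.5398, v = y - alpha*grad = -0.4331
  prox(v) = soft_thresh(-0.4331, 0.0926) = -0.3406
Iteration 4: beta = 0.6, y = -0.3406 + 0.6*(-0.3406 + 0.8611) = -0.0282
  grad(y) = 5.6616, v = y - alpha*grad = -0.2541
  prox(v) = soft_thresh(-0.2541, 0.0926) = -0.1615
f(x_4) = 6*(-0.1615)^2 + 6*(-0.1615) + 2.32*|-0.1615| = -0.4379


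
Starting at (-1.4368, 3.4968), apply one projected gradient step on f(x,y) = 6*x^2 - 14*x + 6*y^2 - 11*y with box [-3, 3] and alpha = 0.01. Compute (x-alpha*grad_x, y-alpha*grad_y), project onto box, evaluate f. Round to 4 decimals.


Step 1: Compute gradient at (-1.4368, 3.4968).
grad_x = 2*6*-1.4368 - 14 = -31.2416
grad_y = 2*6*3.4968 - 11 = 30.9616
Step 2: Gradient step.
x_raw = -1.4368 - 0.01*-31.2416 = -1.1244
y_raw = 3.4968 - 0.01*30.9616 = 3.1872
Step 3: Project onto [-3, 3].
x_proj = clip(-1.1244) = -1.1244
y_proj = clip(3.1872) = 3.0
Step 4: Evaluate f.
f(-1.1244, 3.0) = 44.3268


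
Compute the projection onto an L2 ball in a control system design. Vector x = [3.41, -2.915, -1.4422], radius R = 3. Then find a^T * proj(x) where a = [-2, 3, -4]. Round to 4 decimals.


Step 1: Compute ||x|| (intermediates to 6 decimals).
||x|| = sqrt(3.41^2 + (-2.915)^2 + (-1.4422)^2) = 4.712246
Step 2: Project.
Since ||x|| > R, scale = R/||x|| = 3/4.712246 = 0.636639, proj(x) = scale * x
proj(x) = [2.170939, -1.855803, -0.918161]
Step 3: Dot product.
a^T * proj(x) = -2*2.170939 + 3*(-1.855803) - 4*(-0.918161) = -6.2366


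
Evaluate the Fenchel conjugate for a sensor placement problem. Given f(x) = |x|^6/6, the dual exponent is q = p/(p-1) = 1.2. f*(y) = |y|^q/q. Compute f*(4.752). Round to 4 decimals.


The conjugate exponent q satisfies 1/p + 1/q = 1.
p = 6, so q = 6/(6 - 1) = 1.2
|y|^q = 4.752^1.2 = 6.4901
f*(4.752) = 6.4901 / 1.2 = 5.4084


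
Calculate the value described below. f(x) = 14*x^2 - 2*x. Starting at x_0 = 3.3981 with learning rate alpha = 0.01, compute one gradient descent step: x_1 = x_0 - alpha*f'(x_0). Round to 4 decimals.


We compute the gradient at x_0 and apply the update.
f'(x) = 28*x - 2
f'(3.3981) = 28*3.3981 - 2 = 93.1468
x_1 = 3.3981 - 0.01*93.1468 = 2.4666


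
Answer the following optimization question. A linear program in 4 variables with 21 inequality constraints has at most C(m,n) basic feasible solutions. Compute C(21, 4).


Each vertex corresponds to some choice of n active constraints out of m, so the number of vertices is at most C(m, n) = m! / (n!(m-n)!).
m = 21, n = 4
Numerator: 21 * 20 * 19 * 18
Denominator: 4! = 24
C(21, 4) = 5985


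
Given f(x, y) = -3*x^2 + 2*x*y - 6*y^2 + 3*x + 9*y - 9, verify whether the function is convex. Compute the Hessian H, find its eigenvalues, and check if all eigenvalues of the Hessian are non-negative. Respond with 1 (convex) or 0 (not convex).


The Hessian of f(x,y) = -3*x^2 + 2*x*y - 6*y^2 + 3*x + 9*y - 9 is:
H = [[-6, 2], [2, -12]]
Trace = -6 - 12 = -18
Determinant = -6*-12 - (2)^2 = 68
Discriminant = (-18)^2 - 4*68 = 52.0
Eigenvalues: lambda_1 = -12.6056, lambda_2 = -5.3944
The function is not convex.

0


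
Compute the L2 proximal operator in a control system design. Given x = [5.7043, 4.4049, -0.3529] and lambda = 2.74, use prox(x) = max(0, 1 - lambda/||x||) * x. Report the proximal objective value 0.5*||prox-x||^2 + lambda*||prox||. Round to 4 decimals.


Step 1: Compute ||x||.
||x|| = 7.2157
Step 2: Compute scaling factor.
scale = max(0, 1 - 2.74/7.2157) = 0.6203
Step 3: prox(x) = [3.5382, 2.7322, -0.2189]
||prox(x)|| = 4.4757
Step 4: Proximal objective.
0.5*||prox-x||^2 = 3.7538
lambda*||prox|| = 12.2634
Total = 16.0173


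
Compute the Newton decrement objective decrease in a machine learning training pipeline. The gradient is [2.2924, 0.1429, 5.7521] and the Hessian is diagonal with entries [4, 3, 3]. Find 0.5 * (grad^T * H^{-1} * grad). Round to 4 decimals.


Step 1: H is diagonal, so H^(-1) * g = [0.5731, 0.0476, 1.9174].
Step 2: g^T H^(-1) g = sum_i g_i^2 / H_ii
  = (2.2924)^2/4 + (0.1429)^2/3 + (5.7521)^2/3
  = 1.3138 + 0.0068 + 11.0289 = 12.3495
Step 3: Objective decrease = 0.5 * g^T H^(-1) g = 6.1747


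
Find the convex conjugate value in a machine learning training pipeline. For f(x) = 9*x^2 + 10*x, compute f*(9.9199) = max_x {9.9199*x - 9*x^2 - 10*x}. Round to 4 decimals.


f*(y) = sup_x {y*x - a*x^2 - b*x} = sup_x {(y-b)*x - a*x^2}
FOC: (y - b) - 2a*x = 0 => x* = (y - b)/(2a)
x* = (9.9199 - 10)/(2*9) = -0.0045
f*(9.9199) = (y-b)^2/(4a) = (9.9199 - 10)^2/(4*9)
= 0.0064/36 = 0.0002


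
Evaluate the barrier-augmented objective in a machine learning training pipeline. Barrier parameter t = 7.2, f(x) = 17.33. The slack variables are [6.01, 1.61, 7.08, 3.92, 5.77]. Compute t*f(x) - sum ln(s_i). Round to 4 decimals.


Step 1: Compute log-barrier.
ln values: [1.7934, 0.4762, 1.9573, 1.3661, 1.7527]
phi = -(1.7934 + 0.4762 + 1.9573 + 1.3661 + 1.7527) = -7.3457
Step 2: Compute augmented objective.
t*f(x) = 7.2*17.33 = 124.776
Total = 124.776 - 7.3457 = 117.4303


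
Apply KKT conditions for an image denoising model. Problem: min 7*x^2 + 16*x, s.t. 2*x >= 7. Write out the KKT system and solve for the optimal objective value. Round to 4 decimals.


Step 1: Try lambda = 0 (constraint inactive).
x_unc = -16/(2*7) = -1.1429
Check: 2*-1.1429 = -2.2858 < 7 -- violated!
Step 2: Constraint must be active: 2*x = 7
x* = 7/2 = 3.5
lambda = (2*7*3.5 + 16)/2 = 32.5
Step 3: Compute optimal value.
f(x*) = 7*3.5^2 + 16*3.5 = 141.75


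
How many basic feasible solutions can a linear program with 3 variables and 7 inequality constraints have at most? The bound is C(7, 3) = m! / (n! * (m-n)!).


Each vertex corresponds to some choice of n active constraints out of m, so the number of vertices is at most C(m, n) = m! / (n!(m-n)!).
m = 7, n = 3
Numerator: 7 * 6 * 5
Denominator: 3! = 6
C(7, 3) = 35


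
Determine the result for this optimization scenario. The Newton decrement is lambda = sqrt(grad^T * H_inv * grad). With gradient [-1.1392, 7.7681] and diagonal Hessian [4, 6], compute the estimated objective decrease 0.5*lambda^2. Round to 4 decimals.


Step 1: H is diagonal, so H^(-1) * g = [-0.2848, 1.2947].
Step 2: g^T H^(-1) g = sum_i g_i^2 / H_ii
  = (-1.1392)^2/4 + (7.7681)^2/6
  = 0.3244 + 10.0572 = 10.3817
Step 3: Objective decrease = 0.5 * g^T H^(-1) g = 5.1908
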